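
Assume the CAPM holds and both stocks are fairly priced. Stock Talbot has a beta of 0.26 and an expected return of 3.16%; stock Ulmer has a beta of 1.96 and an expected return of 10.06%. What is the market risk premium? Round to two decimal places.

4.06%

Both satisfy E(R) = R_f + β·MRP, so the slope of the SML is
MRP = (10.06% − 3.16%) / (1.96 − 0.26) = 6.90% / 1.70 = 4.0588%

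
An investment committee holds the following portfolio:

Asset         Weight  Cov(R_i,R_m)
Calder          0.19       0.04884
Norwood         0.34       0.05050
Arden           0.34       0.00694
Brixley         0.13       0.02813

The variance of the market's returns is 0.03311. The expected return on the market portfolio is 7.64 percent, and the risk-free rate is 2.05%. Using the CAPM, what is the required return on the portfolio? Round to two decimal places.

7.53%

β_Calder = 0.04884 / 0.03311 = 1.4751
β_Norwood = 0.05050 / 0.03311 = 1.5252
β_Arden = 0.00694 / 0.03311 = 0.2096
β_Brixley = 0.02813 / 0.03311 = 0.8496
β_P = Σ w_i β_i = 0.19×1.4751 + 0.34×1.5252 + 0.34×0.2096 + 0.13×0.8496 = 0.9805
MRP = 7.64% − 2.05% = 5.59%
E(R_P) = R_f + β_P × MRP = 2.05% + 0.9805 × 5.59% = 7.53%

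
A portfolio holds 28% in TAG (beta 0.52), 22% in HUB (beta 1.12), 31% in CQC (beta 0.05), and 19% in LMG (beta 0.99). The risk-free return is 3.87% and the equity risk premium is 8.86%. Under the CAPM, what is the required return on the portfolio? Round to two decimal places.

9.15%

β_P = Σ w_i β_i = 0.28×0.52 + 0.22×1.12 + 0.31×0.05 + 0.19×0.99 = 0.5956
E(R_P) = R_f + β_P × MRP = 3.87% + 0.5956 × 8.86% = 9.15%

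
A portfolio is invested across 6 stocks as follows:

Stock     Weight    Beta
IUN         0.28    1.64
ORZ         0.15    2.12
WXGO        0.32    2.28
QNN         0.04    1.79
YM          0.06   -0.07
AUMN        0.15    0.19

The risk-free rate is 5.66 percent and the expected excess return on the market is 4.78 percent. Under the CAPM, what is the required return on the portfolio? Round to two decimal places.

β_P = Σ w_i β_i = 0.28×1.64 + 0.15×2.12 + 0.32×2.28 + 0.04×1.79 + 0.06×-0.07 + 0.15×0.19 = 1.6027
E(R_P) = R_f + β_P × MRP = 5.66% + 1.6027 × 4.78% = 13.32%

13.32%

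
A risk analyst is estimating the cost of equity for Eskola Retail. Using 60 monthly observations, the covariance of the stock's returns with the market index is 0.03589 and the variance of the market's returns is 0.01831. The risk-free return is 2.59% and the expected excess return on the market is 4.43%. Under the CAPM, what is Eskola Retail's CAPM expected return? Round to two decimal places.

11.27%

β = Cov(R_i, R_m) / Var(R_m) = 0.03589 / 0.01831 = 1.9601
E(R) = R_f + β × MRP = 2.59% + 1.9601 × 4.43% = 11.27%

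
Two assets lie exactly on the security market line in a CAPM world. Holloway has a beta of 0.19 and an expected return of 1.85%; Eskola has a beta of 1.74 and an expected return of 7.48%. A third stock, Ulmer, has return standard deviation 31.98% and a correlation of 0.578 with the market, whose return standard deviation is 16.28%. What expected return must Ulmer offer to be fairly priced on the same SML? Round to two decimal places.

MRP = (7.48% − 1.85%) / (1.74 − 0.19) = 3.6323%
R_f = 1.85% − 0.19 × 3.6323% = 1.1599%
β_Ulmer = ρ·σ_i/σ_m = 0.578 × 31.98 / 16.28 = 1.1354
E(R_Ulmer) = R_f + β × MRP = 1.1599% + 1.1354 × 3.6323% = 5.28%

5.28%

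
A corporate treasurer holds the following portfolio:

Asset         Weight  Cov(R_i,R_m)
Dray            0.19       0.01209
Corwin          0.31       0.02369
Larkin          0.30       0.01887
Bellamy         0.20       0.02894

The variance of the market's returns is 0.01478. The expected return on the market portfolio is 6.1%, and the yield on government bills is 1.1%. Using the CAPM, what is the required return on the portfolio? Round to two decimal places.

8.23%

β_Dray = 0.01209 / 0.01478 = 0.8180
β_Corwin = 0.02369 / 0.01478 = 1.6028
β_Larkin = 0.01887 / 0.01478 = 1.2767
β_Bellamy = 0.02894 / 0.01478 = 1.9581
β_P = Σ w_i β_i = 0.19×0.8180 + 0.31×1.6028 + 0.30×1.2767 + 0.20×1.9581 = 1.4269
MRP = 6.1% − 1.1% = 5.00%
E(R_P) = R_f + β_P × MRP = 1.1% + 1.4269 × 5.0% = 8.23%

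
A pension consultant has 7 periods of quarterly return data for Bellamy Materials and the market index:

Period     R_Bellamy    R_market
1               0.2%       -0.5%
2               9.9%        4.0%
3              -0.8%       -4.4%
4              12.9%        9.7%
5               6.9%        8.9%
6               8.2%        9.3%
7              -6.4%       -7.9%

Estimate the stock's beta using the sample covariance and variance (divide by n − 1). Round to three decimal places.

Mean R_i = (0.2 + 9.9 − 0.8 + 12.9 + 6.9 + 8.2 − 6.4) / 7 = 4.4143%
Mean R_m = (-0.5 + 4.0 − 4.4 + 9.7 + 8.9 + 9.3 − 7.9) / 7 = 2.7286%
Σ(R_i − R̄_i)(R_m − R̄_m) = 272.0671  ⇒  Cov = 272.0671 / 6 = 45.3445
Σ(R_m − R̄_m)² = 305.6943  ⇒  Var(R_m) = 305.6943 / 6 = 50.9491
β = Cov / Var(R_m) = 45.3445 / 50.9491 = 0.8900

0.890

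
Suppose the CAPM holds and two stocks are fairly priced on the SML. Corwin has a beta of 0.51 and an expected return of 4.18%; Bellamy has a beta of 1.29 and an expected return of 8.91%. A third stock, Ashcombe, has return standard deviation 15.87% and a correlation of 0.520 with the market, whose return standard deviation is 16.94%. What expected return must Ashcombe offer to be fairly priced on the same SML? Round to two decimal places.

MRP = (8.91% − 4.18%) / (1.29 − 0.51) = 6.0641%
R_f = 4.18% − 0.51 × 6.0641% = 1.0873%
β_Ashcombe = ρ·σ_i/σ_m = 0.520 × 15.87 / 16.94 = 0.4872
E(R_Ashcombe) = R_f + β × MRP = 1.0873% + 0.4872 × 6.0641% = 4.04%

4.04%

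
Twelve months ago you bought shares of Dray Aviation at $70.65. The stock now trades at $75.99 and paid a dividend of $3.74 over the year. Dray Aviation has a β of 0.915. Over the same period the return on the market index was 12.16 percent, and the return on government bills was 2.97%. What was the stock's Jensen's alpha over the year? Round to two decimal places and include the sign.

+1.47%

Realised HPR = (P1 + D1 − P0) / P0 = (75.99 + 3.74 − 70.65) / 70.65 = 9.08 / 70.65 = 12.8521%
MRP = 12.16% − 2.97% = 9.19%
CAPM required = R_f + β·MRP = 2.97% + 0.915 × 9.19% = 11.37885%
α = realised − required = 12.8521% − 11.37885% = +1.47%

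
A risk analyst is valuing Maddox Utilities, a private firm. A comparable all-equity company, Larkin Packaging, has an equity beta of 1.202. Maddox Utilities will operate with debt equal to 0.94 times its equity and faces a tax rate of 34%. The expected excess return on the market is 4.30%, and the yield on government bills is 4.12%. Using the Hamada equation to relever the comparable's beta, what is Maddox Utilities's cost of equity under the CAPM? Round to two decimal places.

12.50%

β_L = β_U × [1 + (1 − t)(D/E)] = 1.202 × [1 + (1 − 0.34) × 0.94]
    = 1.202 × [1 + 0.66 × 0.94] = 1.202 × 1.6204 = 1.9477
E(R) = R_f + β_L × MRP = 4.12% + 1.9477 × 4.30% = 12.50%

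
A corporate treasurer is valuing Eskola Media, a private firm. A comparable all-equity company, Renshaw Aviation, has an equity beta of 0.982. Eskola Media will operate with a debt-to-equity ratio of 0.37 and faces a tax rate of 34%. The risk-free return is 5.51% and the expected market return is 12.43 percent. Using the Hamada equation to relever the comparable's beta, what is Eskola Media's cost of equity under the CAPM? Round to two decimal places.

13.96%

β_L = β_U × [1 + (1 − t)(D/E)] = 0.982 × [1 + (1 − 0.34) × 0.37]
    = 0.982 × [1 + 0.66 × 0.37] = 0.982 × 1.2442 = 1.2218
MRP = 12.43% − 5.51% = 6.92%
E(R) = R_f + β_L × MRP = 5.51% + 1.2218 × 6.92% = 13.96%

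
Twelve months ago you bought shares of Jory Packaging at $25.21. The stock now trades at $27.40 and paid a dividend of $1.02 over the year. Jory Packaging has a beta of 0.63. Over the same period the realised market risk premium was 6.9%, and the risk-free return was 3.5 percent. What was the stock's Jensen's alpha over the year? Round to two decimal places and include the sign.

+4.89%

Realised HPR = (P1 + D1 − P0) / P0 = (27.40 + 1.02 − 25.21) / 25.21 = 3.21 / 25.21 = 12.7330%
CAPM required = R_f + β·MRP = 3.5% + 0.63 × 6.9% = 7.8470%
α = realised − required = 12.7330% − 7.8470% = +4.89%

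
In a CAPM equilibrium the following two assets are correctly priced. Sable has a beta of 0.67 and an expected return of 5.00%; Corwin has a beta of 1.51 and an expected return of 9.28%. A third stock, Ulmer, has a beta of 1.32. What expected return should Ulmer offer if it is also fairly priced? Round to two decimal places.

MRP (SML slope) = (9.28% − 5.00%) / (1.51 − 0.67) = 4.28% / 0.84 = 5.0952%
R_f (intercept) = 5.00% − 0.67 × 5.0952% = 1.5862%
E(R_Ulmer) = R_f + β × MRP = 1.5862% + 1.32 × 5.0952% = 8.31%

8.31%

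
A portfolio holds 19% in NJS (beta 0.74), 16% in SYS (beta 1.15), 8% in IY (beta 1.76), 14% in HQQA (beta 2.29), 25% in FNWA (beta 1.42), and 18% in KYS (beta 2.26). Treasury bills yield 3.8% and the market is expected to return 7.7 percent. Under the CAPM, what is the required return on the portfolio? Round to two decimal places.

9.84%

β_P = Σ w_i β_i = 0.19×0.74 + 0.16×1.15 + 0.08×1.76 + 0.14×2.29 + 0.25×1.42 + 0.18×2.26 = 1.5478
MRP = 7.7% − 3.8% = 3.90%
E(R_P) = R_f + β_P × MRP = 3.8% + 1.5478 × 3.9% = 9.84%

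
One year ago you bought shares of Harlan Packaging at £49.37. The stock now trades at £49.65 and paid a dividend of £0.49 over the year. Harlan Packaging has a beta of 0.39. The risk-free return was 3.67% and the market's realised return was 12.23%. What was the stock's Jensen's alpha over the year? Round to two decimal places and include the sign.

-5.45%

Realised HPR = (P1 + D1 − P0) / P0 = (49.65 + 0.49 − 49.37) / 49.37 = 0.77 / 49.37 = 1.5597%
MRP = 12.23% − 3.67% = 8.56%
CAPM required = R_f + β·MRP = 3.67% + 0.39 × 8.56% = 7.0084%
α = realised − required = 1.5597% − 7.0084% = -5.45%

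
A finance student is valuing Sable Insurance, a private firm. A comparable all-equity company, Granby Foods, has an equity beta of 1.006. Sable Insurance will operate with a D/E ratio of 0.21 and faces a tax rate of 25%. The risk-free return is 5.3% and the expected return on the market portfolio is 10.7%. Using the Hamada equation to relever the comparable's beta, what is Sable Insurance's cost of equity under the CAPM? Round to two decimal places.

β_L = β_U × [1 + (1 − t)(D/E)] = 1.006 × [1 + (1 − 0.25) × 0.21]
    = 1.006 × [1 + 0.75 × 0.21] = 1.006 × 1.1575 = 1.1644
MRP = 10.7% − 5.3% = 5.40%
E(R) = R_f + β_L × MRP = 5.3% + 1.1644 × 5.4% = 11.59%

11.59%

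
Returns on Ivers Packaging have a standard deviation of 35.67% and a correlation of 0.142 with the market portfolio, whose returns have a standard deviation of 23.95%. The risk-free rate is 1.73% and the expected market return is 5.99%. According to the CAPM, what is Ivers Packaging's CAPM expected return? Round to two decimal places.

2.63%

β = ρ × σ_i / σ_m = 0.142 × 35.67% / 23.95% = 0.2115
MRP = 5.99% − 1.73% = 4.26%
E(R) = 1.73% + 0.2115 × 4.26% = 2.63%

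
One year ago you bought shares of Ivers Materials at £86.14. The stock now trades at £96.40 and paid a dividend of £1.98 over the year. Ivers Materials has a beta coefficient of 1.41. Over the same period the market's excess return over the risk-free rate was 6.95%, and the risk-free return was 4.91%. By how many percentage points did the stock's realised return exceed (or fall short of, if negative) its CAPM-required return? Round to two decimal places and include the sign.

-0.50%

Realised HPR = (P1 + D1 − P0) / P0 = (96.40 + 1.98 − 86.14) / 86.14 = 12.24 / 86.14 = 14.2094%
CAPM required = R_f + β·MRP = 4.91% + 1.41 × 6.95% = 14.7095%
α = realised − required = 14.2094% − 14.7095% = -0.50%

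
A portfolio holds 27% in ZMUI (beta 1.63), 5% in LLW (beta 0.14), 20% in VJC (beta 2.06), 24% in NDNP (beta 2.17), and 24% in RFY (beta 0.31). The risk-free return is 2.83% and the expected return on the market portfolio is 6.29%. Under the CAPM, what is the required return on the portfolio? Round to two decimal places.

β_P = Σ w_i β_i = 0.27×1.63 + 0.05×0.14 + 0.20×2.06 + 0.24×2.17 + 0.24×0.31 = 1.4543
MRP = 6.29% − 2.83% = 3.46%
E(R_P) = R_f + β_P × MRP = 2.83% + 1.4543 × 3.46% = 7.86%

7.86%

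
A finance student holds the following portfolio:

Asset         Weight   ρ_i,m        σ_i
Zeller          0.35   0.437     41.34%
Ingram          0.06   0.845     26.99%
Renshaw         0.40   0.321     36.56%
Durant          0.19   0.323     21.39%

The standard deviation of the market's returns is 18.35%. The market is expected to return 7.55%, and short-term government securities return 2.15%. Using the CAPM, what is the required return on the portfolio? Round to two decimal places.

6.18%

β_Zeller = 0.437 × 41.34% / 18.35% = 0.9845
β_Ingram = 0.845 × 26.99% / 18.35% = 1.2429
β_Renshaw = 0.321 × 36.56% / 18.35% = 0.6396
β_Durant = 0.323 × 21.39% / 18.35% = 0.3765
β_P = Σ w_i β_i = 0.35×0.9845 + 0.06×1.2429 + 0.40×0.6396 + 0.19×0.3765 = 0.7465
MRP = 7.55% − 2.15% = 5.40%
E(R_P) = R_f + β_P × MRP = 2.15% + 0.7465 × 5.40% = 6.18%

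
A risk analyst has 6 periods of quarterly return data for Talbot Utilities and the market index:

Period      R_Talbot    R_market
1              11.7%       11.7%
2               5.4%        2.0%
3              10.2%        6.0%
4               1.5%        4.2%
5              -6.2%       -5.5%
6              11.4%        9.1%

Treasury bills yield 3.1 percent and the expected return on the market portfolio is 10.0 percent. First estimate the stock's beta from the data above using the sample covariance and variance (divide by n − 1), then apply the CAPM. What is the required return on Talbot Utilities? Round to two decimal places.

10.59%

Mean R_i = (11.7 + 5.4 + 10.2 + 1.5 − 6.2 + 11.4) / 6 = 5.6667%
Mean R_m = (11.7 + 2.0 + 6.0 + 4.2 − 5.5 + 9.1) / 6 = 4.5833%
Σ(R_i − R̄_i)(R_m − R̄_m) = 197.1967  ⇒  Cov = 197.1967 / 5 = 39.4393
Σ(R_m − R̄_m)² = 181.5483  ⇒  Var(R_m) = 181.5483 / 5 = 36.3097
β = Cov / Var(R_m) = 39.4393 / 36.3097 = 1.0862
MRP = 10.0% − 3.1% = 6.90%
E(R) = R_f + β × MRP = 3.1% + 1.0862 × 6.9% = 10.59%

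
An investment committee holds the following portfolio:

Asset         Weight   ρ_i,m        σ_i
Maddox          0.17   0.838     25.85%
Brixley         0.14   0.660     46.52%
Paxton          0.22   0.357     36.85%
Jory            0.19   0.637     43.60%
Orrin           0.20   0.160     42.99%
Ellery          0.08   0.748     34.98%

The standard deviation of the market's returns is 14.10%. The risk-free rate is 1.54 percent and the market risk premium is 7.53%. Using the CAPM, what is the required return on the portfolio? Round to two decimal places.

β_Maddox = 0.838 × 25.85% / 14.10% = 1.5363
β_Brixley = 0.660 × 46.52% / 14.10% = 2.1775
β_Paxton = 0.357 × 36.85% / 14.10% = 0.9330
β_Jory = 0.637 × 43.60% / 14.10% = 1.9697
β_Orrin = 0.160 × 42.99% / 14.10% = 0.4878
β_Ellery = 0.748 × 34.98% / 14.10% = 1.8557
β_P = Σ w_i β_i = 0.17×1.5363 + 0.14×2.1775 + 0.22×0.9330 + 0.19×1.9697 + 0.20×0.4878 + 0.08×1.8557 = 1.3915
E(R_P) = R_f + β_P × MRP = 1.54% + 1.3915 × 7.53% = 12.02%

12.02%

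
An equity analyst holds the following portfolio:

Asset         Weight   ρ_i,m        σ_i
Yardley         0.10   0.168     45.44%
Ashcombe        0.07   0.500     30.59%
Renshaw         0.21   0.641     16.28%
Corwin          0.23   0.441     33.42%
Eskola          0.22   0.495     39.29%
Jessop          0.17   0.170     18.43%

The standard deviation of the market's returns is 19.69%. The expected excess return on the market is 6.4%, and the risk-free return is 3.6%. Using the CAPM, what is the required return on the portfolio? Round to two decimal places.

7.57%

β_Yardley = 0.168 × 45.44% / 19.69% = 0.3877
β_Ashcombe = 0.500 × 30.59% / 19.69% = 0.7768
β_Renshaw = 0.641 × 16.28% / 19.69% = 0.5300
β_Corwin = 0.441 × 33.42% / 19.69% = 0.7485
β_Eskola = 0.495 × 39.29% / 19.69% = 0.9877
β_Jessop = 0.170 × 18.43% / 19.69% = 0.1591
β_P = Σ w_i β_i = 0.10×0.3877 + 0.07×0.7768 + 0.21×0.5300 + 0.23×0.7485 + 0.22×0.9877 + 0.17×0.1591 = 0.6209
E(R_P) = R_f + β_P × MRP = 3.6% + 0.6209 × 6.4% = 7.57%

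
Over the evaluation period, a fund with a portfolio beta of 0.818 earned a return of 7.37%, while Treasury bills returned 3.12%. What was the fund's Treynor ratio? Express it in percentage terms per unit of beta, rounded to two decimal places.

5.20%

Treynor = (R_P − R_f) / β_P = (7.37% − 3.12%) / 0.8180 = 4.25% / 0.8180 = 5.20%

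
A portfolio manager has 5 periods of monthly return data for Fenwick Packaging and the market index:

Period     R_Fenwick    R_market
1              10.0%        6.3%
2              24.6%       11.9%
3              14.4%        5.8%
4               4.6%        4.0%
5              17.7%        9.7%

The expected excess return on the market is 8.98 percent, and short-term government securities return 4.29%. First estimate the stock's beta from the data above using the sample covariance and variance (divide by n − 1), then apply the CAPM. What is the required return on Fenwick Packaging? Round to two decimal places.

Mean R_i = (10.0 + 24.6 + 14.4 + 4.6 + 17.7) / 5 = 14.2600%
Mean R_m = (6.3 + 11.9 + 5.8 + 4.0 + 9.7) / 5 = 7.5400%
Σ(R_i − R̄_i)(R_m − R̄_m) = 91.7480  ⇒  Cov = 91.7480 / 4 = 22.9370
Σ(R_m − R̄_m)² = 40.7720  ⇒  Var(R_m) = 40.7720 / 4 = 10.1930
β = Cov / Var(R_m) = 22.9370 / 10.1930 = 2.2503
E(R) = R_f + β × MRP = 4.29% + 2.2503 × 8.98% = 24.50%

24.50%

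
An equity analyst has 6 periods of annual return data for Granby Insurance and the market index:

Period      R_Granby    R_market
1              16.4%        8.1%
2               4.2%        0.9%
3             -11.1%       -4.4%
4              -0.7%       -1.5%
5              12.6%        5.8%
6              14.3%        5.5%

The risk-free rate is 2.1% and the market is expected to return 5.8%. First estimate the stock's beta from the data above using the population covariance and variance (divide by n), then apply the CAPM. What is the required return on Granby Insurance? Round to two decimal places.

10.06%

Mean R_i = (16.4 + 4.2 − 11.1 − 0.7 + 12.6 + 14.3) / 6 = 5.9500%
Mean R_m = (8.1 + 0.9 − 4.4 − 1.5 + 5.8 + 5.5) / 6 = 2.4000%
Σ(R_i − R̄_i)(R_m − R̄_m) = 252.5600  ⇒  Cov = 252.5600 / 6 = 42.0933
Σ(R_m − R̄_m)² = 117.3600  ⇒  Var(R_m) = 117.3600 / 6 = 19.5600
β = Cov / Var(R_m) = 42.0933 / 19.5600 = 2.1520
MRP = 5.8% − 2.1% = 3.70%
E(R) = R_f + β × MRP = 2.1% + 2.1520 × 3.7% = 10.06%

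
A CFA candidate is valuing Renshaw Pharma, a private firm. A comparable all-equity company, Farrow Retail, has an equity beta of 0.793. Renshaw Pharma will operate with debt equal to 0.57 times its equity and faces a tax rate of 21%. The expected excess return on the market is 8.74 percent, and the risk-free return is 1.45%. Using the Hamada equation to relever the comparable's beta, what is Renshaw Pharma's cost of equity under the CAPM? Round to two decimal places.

11.50%

β_L = β_U × [1 + (1 − t)(D/E)] = 0.793 × [1 + (1 − 0.21) × 0.57]
    = 0.793 × [1 + 0.79 × 0.57] = 0.793 × 1.4503 = 1.1501
E(R) = R_f + β_L × MRP = 1.45% + 1.1501 × 8.74% = 11.50%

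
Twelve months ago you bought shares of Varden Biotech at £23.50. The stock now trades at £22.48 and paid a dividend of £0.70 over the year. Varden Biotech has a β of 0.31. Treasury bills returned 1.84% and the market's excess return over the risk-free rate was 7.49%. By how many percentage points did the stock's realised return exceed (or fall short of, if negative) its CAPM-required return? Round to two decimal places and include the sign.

-5.52%

Realised HPR = (P1 + D1 − P0) / P0 = (22.48 + 0.70 − 23.50) / 23.50 = -0.32 / 23.50 = -1.3617%
CAPM required = R_f + β·MRP = 1.84% + 0.31 × 7.49% = 4.1619%
α = realised − required = -1.3617% − 4.1619% = -5.52%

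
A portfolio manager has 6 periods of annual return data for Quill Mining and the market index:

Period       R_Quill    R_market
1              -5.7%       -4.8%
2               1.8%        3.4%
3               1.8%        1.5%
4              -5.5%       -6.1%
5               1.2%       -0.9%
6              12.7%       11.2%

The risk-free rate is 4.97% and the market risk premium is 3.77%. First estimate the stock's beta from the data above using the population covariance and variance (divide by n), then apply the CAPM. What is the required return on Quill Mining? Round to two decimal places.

Mean R_i = (-5.7 + 1.8 + 1.8 − 5.5 + 1.2 + 12.7) / 6 = 1.0500%
Mean R_m = (-4.8 + 3.4 + 1.5 − 6.1 − 0.9 + 11.2) / 6 = 0.7167%
Σ(R_i − R̄_i)(R_m − R̄_m) = 206.3750  ⇒  Cov = 206.3750 / 6 = 34.3958
Σ(R_m − R̄_m)² = 197.2283  ⇒  Var(R_m) = 197.2283 / 6 = 32.8714
β = Cov / Var(R_m) = 34.3958 / 32.8714 = 1.0464
E(R) = R_f + β × MRP = 4.97% + 1.0464 × 3.77% = 8.91%

8.91%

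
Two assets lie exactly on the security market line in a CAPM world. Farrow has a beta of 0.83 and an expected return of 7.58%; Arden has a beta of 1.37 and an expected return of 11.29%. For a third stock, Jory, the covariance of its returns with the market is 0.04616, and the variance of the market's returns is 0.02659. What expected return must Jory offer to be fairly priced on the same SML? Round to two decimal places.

13.80%

MRP = (11.29% − 7.58%) / (1.37 − 0.83) = 6.8704%
R_f = 7.58% − 0.83 × 6.8704% = 1.8776%
β_Jory = Cov / Var(R_m) = 0.04616 / 0.02659 = 1.7360
E(R_Jory) = R_f + β × MRP = 1.8776% + 1.7360 × 6.8704% = 13.80%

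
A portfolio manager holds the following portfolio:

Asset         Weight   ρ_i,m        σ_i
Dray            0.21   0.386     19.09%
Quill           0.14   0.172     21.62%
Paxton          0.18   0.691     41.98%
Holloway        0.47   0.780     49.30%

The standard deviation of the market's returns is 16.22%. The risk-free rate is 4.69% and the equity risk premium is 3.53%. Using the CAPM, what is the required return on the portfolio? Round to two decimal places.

10.21%

β_Dray = 0.386 × 19.09% / 16.22% = 0.4543
β_Quill = 0.172 × 21.62% / 16.22% = 0.2293
β_Paxton = 0.691 × 41.98% / 16.22% = 1.7884
β_Holloway = 0.780 × 49.30% / 16.22% = 2.3708
β_P = Σ w_i β_i = 0.21×0.4543 + 0.14×0.2293 + 0.18×1.7884 + 0.47×2.3708 = 1.5637
E(R_P) = R_f + β_P × MRP = 4.69% + 1.5637 × 3.53% = 10.21%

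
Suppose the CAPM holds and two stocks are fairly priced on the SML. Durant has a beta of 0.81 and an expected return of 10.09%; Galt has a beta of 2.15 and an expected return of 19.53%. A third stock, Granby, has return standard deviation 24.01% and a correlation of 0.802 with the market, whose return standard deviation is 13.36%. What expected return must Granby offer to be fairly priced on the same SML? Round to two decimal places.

14.54%

MRP = (19.53% − 10.09%) / (2.15 − 0.81) = 7.0448%
R_f = 10.09% − 0.81 × 7.0448% = 4.3837%
β_Granby = ρ·σ_i/σ_m = 0.802 × 24.01 / 13.36 = 1.4413
E(R_Granby) = R_f + β × MRP = 4.3837% + 1.4413 × 7.0448% = 14.54%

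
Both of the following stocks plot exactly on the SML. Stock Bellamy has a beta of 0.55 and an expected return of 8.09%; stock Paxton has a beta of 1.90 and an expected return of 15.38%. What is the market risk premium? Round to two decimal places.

5.40%

Both satisfy E(R) = R_f + β·MRP, so the slope of the SML is
MRP = (15.38% − 8.09%) / (1.90 − 0.55) = 7.29% / 1.35 = 5.4000%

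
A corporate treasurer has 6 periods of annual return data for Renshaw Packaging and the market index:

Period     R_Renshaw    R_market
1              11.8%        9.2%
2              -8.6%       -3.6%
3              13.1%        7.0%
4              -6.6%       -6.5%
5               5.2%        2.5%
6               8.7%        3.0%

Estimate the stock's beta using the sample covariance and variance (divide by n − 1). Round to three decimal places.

1.473

Mean R_i = (11.8 − 8.6 + 13.1 − 6.6 + 5.2 + 8.7) / 6 = 3.9333%
Mean R_m = (9.2 − 3.6 + 7.0 − 6.5 + 2.5 + 3.0) / 6 = 1.9333%
Σ(R_i − R̄_i)(R_m − R̄_m) = 267.5933  ⇒  Cov = 267.5933 / 5 = 53.5187
Σ(R_m − R̄_m)² = 181.6733  ⇒  Var(R_m) = 181.6733 / 5 = 36.3347
β = Cov / Var(R_m) = 53.5187 / 36.3347 = 1.4729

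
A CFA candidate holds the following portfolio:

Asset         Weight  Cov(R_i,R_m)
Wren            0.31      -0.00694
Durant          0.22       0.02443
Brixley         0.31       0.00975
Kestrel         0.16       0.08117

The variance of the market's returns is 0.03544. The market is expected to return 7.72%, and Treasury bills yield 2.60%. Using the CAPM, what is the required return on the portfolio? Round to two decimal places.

5.38%

β_Wren = -0.00694 / 0.03544 = -0.1958
β_Durant = 0.02443 / 0.03544 = 0.6893
β_Brixley = 0.00975 / 0.03544 = 0.2751
β_Kestrel = 0.08117 / 0.03544 = 2.2903
β_P = Σ w_i β_i = 0.31×-0.1958 + 0.22×0.6893 + 0.31×0.2751 + 0.16×2.2903 = 0.5427
MRP = 7.72% − 2.60% = 5.12%
E(R_P) = R_f + β_P × MRP = 2.60% + 0.5427 × 5.12% = 5.38%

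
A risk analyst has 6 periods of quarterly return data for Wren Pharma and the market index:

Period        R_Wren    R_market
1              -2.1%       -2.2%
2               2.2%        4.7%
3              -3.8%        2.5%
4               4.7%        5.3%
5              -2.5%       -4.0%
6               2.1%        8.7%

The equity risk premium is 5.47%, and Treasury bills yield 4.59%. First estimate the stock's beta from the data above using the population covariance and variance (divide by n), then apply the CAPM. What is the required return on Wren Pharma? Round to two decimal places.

7.30%

Mean R_i = (-2.1 + 2.2 − 3.8 + 4.7 − 2.5 + 2.1) / 6 = 0.1000%
Mean R_m = (-2.2 + 4.7 + 2.5 + 5.3 − 4.0 + 8.7) / 6 = 2.5000%
Σ(R_i − R̄_i)(R_m − R̄_m) = 57.1400  ⇒  Cov = 57.1400 / 6 = 9.5233
Σ(R_m − R̄_m)² = 115.4600  ⇒  Var(R_m) = 115.4600 / 6 = 19.2433
β = Cov / Var(R_m) = 9.5233 / 19.2433 = 0.4949
E(R) = R_f + β × MRP = 4.59% + 0.4949 × 5.47% = 7.30%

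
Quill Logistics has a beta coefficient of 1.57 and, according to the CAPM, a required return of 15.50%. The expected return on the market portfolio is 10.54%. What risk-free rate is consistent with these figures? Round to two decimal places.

E(R) = R_f + β(E(R_m) − R_f) = R_f(1 − β) + β·E(R_m)
15.50% = R_f × (1 − 1.57) + 1.57 × 10.54%
15.50% = R_f × -0.57 + 16.5478%
R_f = (15.50% − 16.5478%) / -0.57 = 1.84%

1.84%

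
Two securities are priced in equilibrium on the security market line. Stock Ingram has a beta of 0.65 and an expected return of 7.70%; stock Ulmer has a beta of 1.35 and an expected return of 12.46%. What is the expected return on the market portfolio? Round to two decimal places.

Both satisfy E(R) = R_f + β·MRP, so the slope of the SML is
MRP = (12.46% − 7.70%) / (1.35 − 0.65) = 4.76% / 0.70 = 6.8000%
R_f = E(R_Ingram) − β_Ingram·MRP = 7.70% − 0.65 × 6.8000% = 3.2800%
E(R_m) = R_f + MRP = 3.2800% + 6.8000% = 10.08%

10.08%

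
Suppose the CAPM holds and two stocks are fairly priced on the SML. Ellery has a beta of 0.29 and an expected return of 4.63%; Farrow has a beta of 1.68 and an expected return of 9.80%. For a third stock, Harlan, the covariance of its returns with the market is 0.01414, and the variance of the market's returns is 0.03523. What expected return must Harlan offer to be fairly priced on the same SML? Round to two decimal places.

MRP = (9.80% − 4.63%) / (1.68 − 0.29) = 3.7194%
R_f = 4.63% − 0.29 × 3.7194% = 3.5514%
β_Harlan = Cov / Var(R_m) = 0.01414 / 0.03523 = 0.4014
E(R_Harlan) = R_f + β × MRP = 3.5514% + 0.4014 × 3.7194% = 5.04%

5.04%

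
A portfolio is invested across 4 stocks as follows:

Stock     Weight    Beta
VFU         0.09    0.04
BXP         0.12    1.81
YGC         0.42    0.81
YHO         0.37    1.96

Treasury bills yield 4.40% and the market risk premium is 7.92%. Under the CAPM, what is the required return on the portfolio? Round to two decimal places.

β_P = Σ w_i β_i = 0.09×0.04 + 0.12×1.81 + 0.42×0.81 + 0.37×1.96 = 1.2862
E(R_P) = R_f + β_P × MRP = 4.40% + 1.2862 × 7.92% = 14.59%

14.59%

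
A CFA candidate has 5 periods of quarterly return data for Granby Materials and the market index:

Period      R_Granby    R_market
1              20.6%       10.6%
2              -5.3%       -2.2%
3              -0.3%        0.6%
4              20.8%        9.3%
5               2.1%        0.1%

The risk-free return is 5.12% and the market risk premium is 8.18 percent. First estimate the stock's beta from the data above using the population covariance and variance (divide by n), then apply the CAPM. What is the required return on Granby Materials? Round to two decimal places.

22.16%

Mean R_i = (20.6 − 5.3 − 0.3 + 20.8 + 2.1) / 5 = 7.5800%
Mean R_m = (10.6 − 2.2 + 0.6 + 9.3 + 0.1) / 5 = 3.6800%
Σ(R_i − R̄_i)(R_m − R̄_m) = 284.0180  ⇒  Cov = 284.0180 / 5 = 56.8036
Σ(R_m − R̄_m)² = 136.3480  ⇒  Var(R_m) = 136.3480 / 5 = 27.2696
β = Cov / Var(R_m) = 56.8036 / 27.2696 = 2.0830
E(R) = R_f + β × MRP = 5.12% + 2.0830 × 8.18% = 22.16%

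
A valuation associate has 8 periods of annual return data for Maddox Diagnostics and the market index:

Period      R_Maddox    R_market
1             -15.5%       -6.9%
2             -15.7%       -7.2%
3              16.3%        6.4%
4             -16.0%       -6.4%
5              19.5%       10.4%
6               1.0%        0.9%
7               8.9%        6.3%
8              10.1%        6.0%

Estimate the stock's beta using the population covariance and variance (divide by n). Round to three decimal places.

Mean R_i = (-15.5 − 15.7 + 16.3 − 16.0 + 19.5 + 1.0 + 8.9 + 10.1) / 8 = 1.0750%
Mean R_m = (-6.9 − 7.2 + 6.4 − 6.4 + 10.4 + 0.9 + 6.3 + 6.0) / 8 = 1.1875%
Σ(R_i − R̄_i)(R_m − R̄_m) = 736.8675  ⇒  Cov = 736.8675 / 8 = 92.1084
Σ(R_m − R̄_m)² = 354.7488  ⇒  Var(R_m) = 354.7488 / 8 = 44.3436
β = Cov / Var(R_m) = 92.1084 / 44.3436 = 2.0772

2.077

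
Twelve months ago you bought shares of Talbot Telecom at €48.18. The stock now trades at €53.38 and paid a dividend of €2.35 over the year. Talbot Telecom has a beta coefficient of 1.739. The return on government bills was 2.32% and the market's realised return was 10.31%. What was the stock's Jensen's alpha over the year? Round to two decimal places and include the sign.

Realised HPR = (P1 + D1 − P0) / P0 = (53.38 + 2.35 − 48.18) / 48.18 = 7.55 / 48.18 = 15.6704%
MRP = 10.31% − 2.32% = 7.99%
CAPM required = R_f + β·MRP = 2.32% + 1.739 × 7.99% = 16.21461%
α = realised − required = 15.6704% − 16.21461% = -0.54%

-0.54%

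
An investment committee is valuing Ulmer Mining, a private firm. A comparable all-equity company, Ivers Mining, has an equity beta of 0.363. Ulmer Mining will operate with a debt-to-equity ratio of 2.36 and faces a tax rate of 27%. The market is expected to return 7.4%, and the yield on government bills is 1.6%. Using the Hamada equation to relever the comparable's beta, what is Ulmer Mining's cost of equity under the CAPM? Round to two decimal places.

7.33%

β_L = β_U × [1 + (1 − t)(D/E)] = 0.363 × [1 + (1 − 0.27) × 2.36]
    = 0.363 × [1 + 0.73 × 2.36] = 0.363 × 2.7228 = 0.9884
MRP = 7.4% − 1.6% = 5.80%
E(R) = R_f + β_L × MRP = 1.6% + 0.9884 × 5.8% = 7.33%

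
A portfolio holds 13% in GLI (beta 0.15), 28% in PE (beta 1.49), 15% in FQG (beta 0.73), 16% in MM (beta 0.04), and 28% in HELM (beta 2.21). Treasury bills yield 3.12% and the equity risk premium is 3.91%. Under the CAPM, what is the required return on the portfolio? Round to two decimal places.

7.70%

β_P = Σ w_i β_i = 0.13×0.15 + 0.28×1.49 + 0.15×0.73 + 0.16×0.04 + 0.28×2.21 = 1.1714
E(R_P) = R_f + β_P × MRP = 3.12% + 1.1714 × 3.91% = 7.70%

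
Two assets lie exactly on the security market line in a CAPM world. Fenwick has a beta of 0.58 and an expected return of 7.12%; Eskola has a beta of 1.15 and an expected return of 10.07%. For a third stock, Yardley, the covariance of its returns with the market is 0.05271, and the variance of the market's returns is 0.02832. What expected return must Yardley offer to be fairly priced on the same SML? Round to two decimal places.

MRP = (10.07% − 7.12%) / (1.15 − 0.58) = 5.1754%
R_f = 7.12% − 0.58 × 5.1754% = 4.1183%
β_Yardley = Cov / Var(R_m) = 0.05271 / 0.02832 = 1.8612
E(R_Yardley) = R_f + β × MRP = 4.1183% + 1.8612 × 5.1754% = 13.75%

13.75%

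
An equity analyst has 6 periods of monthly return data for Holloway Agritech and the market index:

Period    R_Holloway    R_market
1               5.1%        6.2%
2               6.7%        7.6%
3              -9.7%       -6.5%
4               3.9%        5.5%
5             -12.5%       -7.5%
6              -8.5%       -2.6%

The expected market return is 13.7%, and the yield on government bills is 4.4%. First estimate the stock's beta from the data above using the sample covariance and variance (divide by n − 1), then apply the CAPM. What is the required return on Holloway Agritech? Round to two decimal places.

Mean R_i = (5.1 + 6.7 − 9.7 + 3.9 − 12.5 − 8.5) / 6 = -2.5000%
Mean R_m = (6.2 + 7.6 − 6.5 + 5.5 − 7.5 − 2.6) / 6 = 0.4500%
Σ(R_i − R̄_i)(R_m − R̄_m) = 289.6400  ⇒  Cov = 289.6400 / 5 = 57.9280
Σ(R_m − R̄_m)² = 230.4950  ⇒  Var(R_m) = 230.4950 / 5 = 46.0990
β = Cov / Var(R_m) = 57.9280 / 46.0990 = 1.2566
MRP = 13.7% − 4.4% = 9.30%
E(R) = R_f + β × MRP = 4.4% + 1.2566 × 9.3% = 16.09%

16.09%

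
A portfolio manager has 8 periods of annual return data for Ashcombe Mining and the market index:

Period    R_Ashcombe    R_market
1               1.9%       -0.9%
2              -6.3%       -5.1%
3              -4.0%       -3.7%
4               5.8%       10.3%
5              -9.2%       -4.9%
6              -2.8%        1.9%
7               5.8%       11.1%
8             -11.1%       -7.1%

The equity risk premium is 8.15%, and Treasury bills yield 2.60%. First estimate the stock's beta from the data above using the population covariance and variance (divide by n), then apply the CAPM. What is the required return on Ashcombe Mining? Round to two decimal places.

9.45%

Mean R_i = (1.9 − 6.3 − 4.0 + 5.8 − 9.2 − 2.8 + 5.8 − 11.1) / 8 = -2.4875%
Mean R_m = (-0.9 − 5.1 − 3.7 + 10.3 − 4.9 + 1.9 + 11.1 − 7.1) / 8 = 0.2000%
Σ(R_i − R̄_i)(R_m − R̄_m) = 291.8900  ⇒  Cov = 291.8900 / 8 = 36.4863
Σ(R_m − R̄_m)² = 347.5200  ⇒  Var(R_m) = 347.5200 / 8 = 43.4400
β = Cov / Var(R_m) = 36.4863 / 43.4400 = 0.8399
E(R) = R_f + β × MRP = 2.60% + 0.8399 × 8.15% = 9.45%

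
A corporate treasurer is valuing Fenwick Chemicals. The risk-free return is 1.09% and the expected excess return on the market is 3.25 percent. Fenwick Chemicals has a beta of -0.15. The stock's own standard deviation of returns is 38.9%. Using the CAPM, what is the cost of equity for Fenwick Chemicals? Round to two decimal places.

E(R) = R_f + β × MRP = 1.09% + -0.15 × 3.25% = 0.60%

0.60%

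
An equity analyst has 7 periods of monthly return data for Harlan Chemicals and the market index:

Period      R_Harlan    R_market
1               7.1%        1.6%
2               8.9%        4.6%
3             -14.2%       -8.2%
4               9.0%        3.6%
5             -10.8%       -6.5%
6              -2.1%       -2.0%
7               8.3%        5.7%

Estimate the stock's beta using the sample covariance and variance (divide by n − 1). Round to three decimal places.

Mean R_i = (7.1 + 8.9 − 14.2 + 9.0 − 10.8 − 2.1 + 8.3) / 7 = 0.8857%
Mean R_m = (1.6 + 4.6 − 8.2 + 3.6 − 6.5 − 2.0 + 5.7) / 7 = -0.1714%
Σ(R_i − R̄_i)(R_m − R̄_m) = 323.9129  ⇒  Cov = 323.9129 / 6 = 53.9855
Σ(R_m − R̄_m)² = 182.4543  ⇒  Var(R_m) = 182.4543 / 6 = 30.4091
β = Cov / Var(R_m) = 53.9855 / 30.4091 = 1.7753

1.775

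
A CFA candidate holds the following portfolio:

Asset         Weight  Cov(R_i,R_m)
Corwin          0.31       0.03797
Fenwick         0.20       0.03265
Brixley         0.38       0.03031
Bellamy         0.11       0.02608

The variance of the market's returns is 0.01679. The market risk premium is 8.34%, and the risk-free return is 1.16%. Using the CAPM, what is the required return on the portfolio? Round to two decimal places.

β_Corwin = 0.03797 / 0.01679 = 2.2615
β_Fenwick = 0.03265 / 0.01679 = 1.9446
β_Brixley = 0.03031 / 0.01679 = 1.8052
β_Bellamy = 0.02608 / 0.01679 = 1.5533
β_P = Σ w_i β_i = 0.31×2.2615 + 0.20×1.9446 + 0.38×1.8052 + 0.11×1.5533 = 1.9468
E(R_P) = R_f + β_P × MRP = 1.16% + 1.9468 × 8.34% = 17.40%

17.40%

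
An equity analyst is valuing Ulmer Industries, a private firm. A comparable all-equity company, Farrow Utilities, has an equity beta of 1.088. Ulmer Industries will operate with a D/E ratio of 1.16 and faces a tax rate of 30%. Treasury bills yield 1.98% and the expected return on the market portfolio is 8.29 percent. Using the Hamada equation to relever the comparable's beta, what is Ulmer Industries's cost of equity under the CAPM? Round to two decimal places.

14.42%

β_L = β_U × [1 + (1 − t)(D/E)] = 1.088 × [1 + (1 − 0.30) × 1.16]
    = 1.088 × [1 + 0.70 × 1.16] = 1.088 × 1.8120 = 1.9715
MRP = 8.29% − 1.98% = 6.31%
E(R) = R_f + β_L × MRP = 1.98% + 1.9715 × 6.31% = 14.42%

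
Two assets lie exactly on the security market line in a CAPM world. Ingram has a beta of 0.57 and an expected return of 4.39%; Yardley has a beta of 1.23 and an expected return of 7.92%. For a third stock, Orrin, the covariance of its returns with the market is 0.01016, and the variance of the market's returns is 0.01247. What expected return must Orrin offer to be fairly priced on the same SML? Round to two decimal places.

5.70%

MRP = (7.92% − 4.39%) / (1.23 − 0.57) = 5.3485%
R_f = 4.39% − 0.57 × 5.3485% = 1.3414%
β_Orrin = Cov / Var(R_m) = 0.01016 / 0.01247 = 0.8148
E(R_Orrin) = R_f + β × MRP = 1.3414% + 0.8148 × 5.3485% = 5.70%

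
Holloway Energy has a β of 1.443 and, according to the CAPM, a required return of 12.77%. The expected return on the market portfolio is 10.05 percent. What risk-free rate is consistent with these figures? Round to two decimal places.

E(R) = R_f + β(E(R_m) − R_f) = R_f(1 − β) + β·E(R_m)
12.77% = R_f × (1 − 1.443) + 1.443 × 10.05%
12.77% = R_f × -0.443 + 14.50215%
R_f = (12.77% − 14.50215%) / -0.443 = 3.91%

3.91%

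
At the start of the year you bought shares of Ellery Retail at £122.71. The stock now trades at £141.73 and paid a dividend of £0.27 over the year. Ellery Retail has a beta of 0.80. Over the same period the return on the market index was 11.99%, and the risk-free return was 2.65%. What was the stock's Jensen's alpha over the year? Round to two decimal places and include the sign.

+5.60%

Realised HPR = (P1 + D1 − P0) / P0 = (141.73 + 0.27 − 122.71) / 122.71 = 19.29 / 122.71 = 15.7200%
MRP = 11.99% − 2.65% = 9.34%
CAPM required = R_f + β·MRP = 2.65% + 0.80 × 9.34% = 10.1220%
α = realised − required = 15.7200% − 10.1220% = +5.60%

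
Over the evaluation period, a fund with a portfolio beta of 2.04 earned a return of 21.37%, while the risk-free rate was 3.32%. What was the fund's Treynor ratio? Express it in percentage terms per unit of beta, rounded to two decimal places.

Treynor = (R_P − R_f) / β_P = (21.37% − 3.32%) / 2.0400 = 18.05% / 2.0400 = 8.85%

8.85%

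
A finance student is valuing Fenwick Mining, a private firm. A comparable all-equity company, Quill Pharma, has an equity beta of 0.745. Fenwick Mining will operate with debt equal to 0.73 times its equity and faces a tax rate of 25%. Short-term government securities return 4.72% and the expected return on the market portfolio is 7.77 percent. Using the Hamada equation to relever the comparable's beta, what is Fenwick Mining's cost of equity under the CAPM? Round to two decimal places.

β_L = β_U × [1 + (1 − t)(D/E)] = 0.745 × [1 + (1 − 0.25) × 0.73]
    = 0.745 × [1 + 0.75 × 0.73] = 0.745 × 1.5475 = 1.1529
MRP = 7.77% − 4.72% = 3.05%
E(R) = R_f + β_L × MRP = 4.72% + 1.1529 × 3.05% = 8.24%

8.24%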